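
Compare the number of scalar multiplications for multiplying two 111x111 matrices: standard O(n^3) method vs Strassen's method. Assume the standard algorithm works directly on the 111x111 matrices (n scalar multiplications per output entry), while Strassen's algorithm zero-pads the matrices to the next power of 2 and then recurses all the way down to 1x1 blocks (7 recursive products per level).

Matrix multiplication for 111x111 matrices:

Strassen's algorithm requires power-of-2 dimensions. Pad 111x111 to 128x128 (next power of 2).

Standard algorithm: 111^3 = 1367631 multiplications
Strassen's algorithm: 7^(log2(128)) = 7^7 = 823543 multiplications
Savings: 1367631 - 823543 = 544088 multiplications

Standard: 1367631 multiplications (111^3). Strassen: 823543 multiplications (7^7, after padding to 128x128). Strassen reduces 8 recursive multiplications to 7 at each level.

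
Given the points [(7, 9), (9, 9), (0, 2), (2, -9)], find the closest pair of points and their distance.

Computing all pairwise distances among 4 points:

d((7, 9), (9, 9)) = 2.0 <-- minimum
d((7, 9), (0, 2)) = 9.8995
d((7, 9), (2, -9)) = 18.6815
d((9, 9), (0, 2)) = 11.4018
d((9, 9), (2, -9)) = 19.3132
d((0, 2), (2, -9)) = 11.1803

Closest pair: (7, 9) and (9, 9) with distance 2.0

The closest pair is (7, 9) and (9, 9) with Euclidean distance 2.0. For 4 points, brute-force pairwise comparison is shown above. For large n, the divide-and-conquer algorithm (sort by x, recurse on halves, check the dividing strip) achieves O(n log n).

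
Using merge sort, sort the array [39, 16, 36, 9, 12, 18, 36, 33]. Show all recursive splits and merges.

Merge sort trace:

Split: [39, 16, 36, 9, 12, 18, 36, 33] -> [39, 16, 36, 9] and [12, 18, 36, 33]
  Split: [39, 16, 36, 9] -> [39, 16] and [36, 9]
    Split: [39, 16] -> [39] and [16]
    Merge: [39] + [16] -> [16, 39]
    Split: [36, 9] -> [36] and [9]
    Merge: [36] + [9] -> [9, 36]
  Merge: [16, 39] + [9, 36] -> [9, 16, 36, 39]
  Split: [12, 18, 36, 33] -> [12, 18] and [36, 33]
    Split: [12, 18] -> [12] and [18]
    Merge: [12] + [18] -> [12, 18]
    Split: [36, 33] -> [36] and [33]
    Merge: [36] + [33] -> [33, 36]
  Merge: [12, 18] + [33, 36] -> [12, 18, 33, 36]
Merge: [9, 16, 36, 39] + [12, 18, 33, 36] -> [9, 12, 16, 18, 33, 36, 36, 39]

Final sorted array: [9, 12, 16, 18, 33, 36, 36, 39]

The merge sort proceeds by recursively splitting the array and merging sorted halves.
After all merges, the sorted array is [9, 12, 16, 18, 33, 36, 36, 39].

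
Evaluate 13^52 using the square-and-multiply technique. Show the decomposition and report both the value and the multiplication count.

Computing 13^52 by squaring (build up from 13^1; each line after the first costs one multiplication):

13^1 = 13
13^2 = (13^1)^2 = 13^2 = 169
13^3 = 13 * 13^2 = 13 * 169 = 2197
13^6 = (13^3)^2 = 2197^2 = 4826809
13^12 = (13^6)^2 = 4826809^2 = 23298085122481
13^13 = 13 * 13^12 = 13 * 23298085122481 = 302875106592253
13^26 = (13^13)^2 = 302875106592253^2 = 91733330193268616658399616009
13^52 = (13^26)^2 = 91733330193268616658399616009^2 = 8415003868347247618489696679505181495471801448798649088081

Result: 8415003868347247618489696679505181495471801448798649088081
Multiplications needed: 7 (7 lines after 13^1)

13^52 = 8415003868347247618489696679505181495471801448798649088081. Using exponentiation by squaring, this requires 7 multiplications. The key idea: if the exponent is even, square the half-power; if odd, multiply by the base once.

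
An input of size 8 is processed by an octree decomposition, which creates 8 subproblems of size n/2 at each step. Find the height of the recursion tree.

For divide and conquer with division factor 2:

Problem sizes at each level:
Level 0: 8
Level 1: 4
Level 2: 2
Level 3: 1

The root is level 0 and the size-1 base case is level 3 (the tree spans levels 0 through 3, i.e. 4 levels counting the root), so the depth is the number of divisions: log_2(8) = 3

The recursion tree depth is log_2(8) = 3. At each level, the problem size is divided by 2, so it takes 3 divisions to reduce to a base case of size 1. The algorithm makes 8 recursive calls at each level.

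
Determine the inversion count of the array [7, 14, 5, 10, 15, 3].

Finding inversions in [7, 14, 5, 10, 15, 3]:

(0, 2): arr[0]=7 > arr[2]=5
(0, 5): arr[0]=7 > arr[5]=3
(1, 2): arr[1]=14 > arr[2]=5
(1, 3): arr[1]=14 > arr[3]=10
(1, 5): arr[1]=14 > arr[5]=3
(2, 5): arr[2]=5 > arr[5]=3
(3, 5): arr[3]=10 > arr[5]=3
(4, 5): arr[4]=15 > arr[5]=3

Total inversions: 8

The array has 8 inversion(s): (0,2), (0,5), (1,2), (1,3), (1,5), (2,5), (3,5), (4,5). Each pair (i,j) satisfies i < j and arr[i] > arr[j].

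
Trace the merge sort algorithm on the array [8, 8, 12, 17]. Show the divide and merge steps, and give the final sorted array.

Merge sort trace:

Split: [8, 8, 12, 17] -> [8, 8] and [12, 17]
  Split: [8, 8] -> [8] and [8]
  Merge: [8] + [8] -> [8, 8]
  Split: [12, 17] -> [12] and [17]
  Merge: [12] + [17] -> [12, 17]
Merge: [8, 8] + [12, 17] -> [8, 8, 12, 17]

Final sorted array: [8, 8, 12, 17]

The merge sort proceeds by recursively splitting the array and merging sorted halves.
After all merges, the sorted array is [8, 8, 12, 17].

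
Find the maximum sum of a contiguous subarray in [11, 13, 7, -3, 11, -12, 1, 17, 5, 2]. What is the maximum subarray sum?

Using Kadane's algorithm on [11, 13, 7, -3, 11, -12, 1, 17, 5, 2]:

Scanning through the array:
Position 1 (value 13): max_ending_here = 24, max_so_far = 24
Position 2 (value 7): max_ending_here = 31, max_so_far = 31
Position 3 (value -3): max_ending_here = 28, max_so_far = 31
Position 4 (value 11): max_ending_here = 39, max_so_far = 39
Position 5 (value -12): max_ending_here = 27, max_so_far = 39
Position 6 (value 1): max_ending_here = 28, max_so_far = 39
Position 7 (value 17): max_ending_here = 45, max_so_far = 45
Position 8 (value 5): max_ending_here = 50, max_so_far = 50
Position 9 (value 2): max_ending_here = 52, max_so_far = 52

Maximum subarray: [11, 13, 7, -3, 11, -12, 1, 17, 5, 2]
Maximum sum: 52

The maximum subarray is [11, 13, 7, -3, 11, -12, 1, 17, 5, 2] with sum 52. This subarray runs from index 0 to index 9.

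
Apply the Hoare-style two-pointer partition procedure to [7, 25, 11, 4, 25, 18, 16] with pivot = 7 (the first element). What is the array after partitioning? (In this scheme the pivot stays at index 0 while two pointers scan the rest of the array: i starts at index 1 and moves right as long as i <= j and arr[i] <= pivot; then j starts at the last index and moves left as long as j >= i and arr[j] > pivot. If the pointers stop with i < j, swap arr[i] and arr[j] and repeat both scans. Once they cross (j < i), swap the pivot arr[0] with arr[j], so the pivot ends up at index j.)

Hoare-style two-pointer partition with pivot = 7:

Initial array: [7, 25, 11, 4, 25, 18, 16]

Pointers start at i = 1, j = 6.
i stops at index 1 (arr[1]=25 > 7), j stops at index 3 (arr[3]=4 <= 7): swap arr[1] and arr[3], array becomes [7, 4, 11, 25, 25, 18, 16]
i ends at 2, j ends at 1: the pointers have crossed (j < i), so scanning stops.

Swap pivot arr[0] with arr[1] to place pivot at position 1: [4, 7, 11, 25, 25, 18, 16]
Pivot position: 1

After partitioning with pivot 7, the array becomes [4, 7, 11, 25, 25, 18, 16]. The pivot is placed at index 1. All elements to the left of the pivot are <= 7, and all elements to the right are > 7.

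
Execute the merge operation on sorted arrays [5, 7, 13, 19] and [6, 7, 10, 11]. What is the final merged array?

Merging process:

Compare 5 vs 6: take 5 from left. Merged: [5]
Compare 7 vs 6: take 6 from right. Merged: [5, 6]
Compare 7 vs 7: take 7 from left. Merged: [5, 6, 7]
Compare 13 vs 7: take 7 from right. Merged: [5, 6, 7, 7]
Compare 13 vs 10: take 10 from right. Merged: [5, 6, 7, 7, 10]
Compare 13 vs 11: take 11 from right. Merged: [5, 6, 7, 7, 10, 11]
Append remaining from left: [13, 19]. Merged: [5, 6, 7, 7, 10, 11, 13, 19]

Final merged array: [5, 6, 7, 7, 10, 11, 13, 19]
Total comparisons: 6

The merged array is [5, 6, 7, 7, 10, 11, 13, 19], requiring 6 comparisons. The merge step runs in O(n) time where n is the total number of elements.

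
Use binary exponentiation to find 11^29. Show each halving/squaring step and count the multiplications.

Computing 11^29 by squaring (build up from 11^1; each line after the first costs one multiplication):

11^1 = 11
11^2 = (11^1)^2 = 11^2 = 121
11^3 = 11 * 11^2 = 11 * 121 = 1331
11^6 = (11^3)^2 = 1331^2 = 1771561
11^7 = 11 * 11^6 = 11 * 1771561 = 19487171
11^14 = (11^7)^2 = 19487171^2 = 379749833583241
11^28 = (11^14)^2 = 379749833583241^2 = 144209936106499234037676064081
11^29 = 11 * 11^28 = 11 * 144209936106499234037676064081 = 1586309297171491574414436704891

Result: 1586309297171491574414436704891
Multiplications needed: 7 (7 lines after 11^1)

11^29 = 1586309297171491574414436704891. Using exponentiation by squaring, this requires 7 multiplications. The key idea: if the exponent is even, square the half-power; if odd, multiply by the base once.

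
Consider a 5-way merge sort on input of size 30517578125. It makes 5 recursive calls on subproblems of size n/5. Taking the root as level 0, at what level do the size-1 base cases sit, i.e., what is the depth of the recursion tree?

For divide and conquer with division factor 5:

Problem sizes at each level:
Level 0: 30517578125
Level 1: 6103515625
Level 2: 1220703125
Level 3: 244140625
Level 4: 48828125
Level 5: 9765625
Level 6: 1953125
Level 7: 390625
Level 8: 78125
Level 9: 15625
Level 10: 3125
Level 11: 625
Level 12: 125
Level 13: 25
Level 14: 5
Level 15: 1

The root is level 0 and the size-1 base case is level 15 (the tree spans levels 0 through 15, i.e. 16 levels counting the root), so the depth is the number of divisions: log_5(30517578125) = 15

The recursion tree depth is log_5(30517578125) = 15. At each level, the problem size is divided by 5, so it takes 15 divisions to reduce to a base case of size 1. The algorithm makes 5 recursive calls at each level.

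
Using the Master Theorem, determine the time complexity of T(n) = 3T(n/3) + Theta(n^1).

Master Theorem for T(n) = 3T(n/3) + O(n^1):

a = 3, b = 3, c = 1
log_b(a) = log_3(3) = 1.0000

Case 2: c = 1 = log_3(3) = 1.0000
T(n) = O(n^1 log n) = O(n log n)

For T(n) = 3T(n/3) + O(n^1): log_3(3) = 1.0000. This is Case 2 of the Master Theorem (c = log_b(a), equal work at all levels), giving O(n log n).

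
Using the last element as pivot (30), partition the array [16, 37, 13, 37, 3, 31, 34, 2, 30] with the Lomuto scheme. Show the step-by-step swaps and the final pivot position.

Lomuto partition with pivot = 30:

Initial array: [16, 37, 13, 37, 3, 31, 34, 2, 30]

arr[0]=16 <= 30: swap with position 0, array becomes [16, 37, 13, 37, 3, 31, 34, 2, 30]
arr[1]=37 > 30: no swap
arr[2]=13 <= 30: swap with position 1, array becomes [16, 13, 37, 37, 3, 31, 34, 2, 30]
arr[3]=37 > 30: no swap
arr[4]=3 <= 30: swap with position 2, array becomes [16, 13, 3, 37, 37, 31, 34, 2, 30]
arr[5]=31 > 30: no swap
arr[6]=34 > 30: no swap
arr[7]=2 <= 30: swap with position 3, array becomes [16, 13, 3, 2, 37, 31, 34, 37, 30]

Place pivot at position 4: [16, 13, 3, 2, 30, 31, 34, 37, 37]
Pivot position: 4

After partitioning with pivot 30, the array becomes [16, 13, 3, 2, 30, 31, 34, 37, 37]. The pivot is placed at index 4. All elements to the left of the pivot are <= 30, and all elements to the right are > 30.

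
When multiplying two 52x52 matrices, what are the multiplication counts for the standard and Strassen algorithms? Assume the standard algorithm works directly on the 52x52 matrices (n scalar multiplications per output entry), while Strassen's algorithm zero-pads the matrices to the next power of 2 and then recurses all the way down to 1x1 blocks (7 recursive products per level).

Matrix multiplication for 52x52 matrices:

Strassen's algorithm requires power-of-2 dimensions. Pad 52x52 to 64x64 (next power of 2).

Standard algorithm: 52^3 = 140608 multiplications
Strassen's algorithm: 7^(log2(64)) = 7^6 = 117649 multiplications
Savings: 140608 - 117649 = 22959 multiplications

Standard: 140608 multiplications (52^3). Strassen: 117649 multiplications (7^6, after padding to 64x64). Strassen reduces 8 recursive multiplications to 7 at each level.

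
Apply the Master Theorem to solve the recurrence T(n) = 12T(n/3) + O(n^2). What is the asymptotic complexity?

Master Theorem for T(n) = 12T(n/3) + O(n^2):

a = 12, b = 3, c = 2
log_b(a) = log_3(12) = 2.2619

Case 1: c = 2 < log_3(12) = 2.2619
T(n) = O(n^(log_3 12))

For T(n) = 12T(n/3) + O(n^2): log_3(12) = 2.2619. This is Case 1 of the Master Theorem (c < log_b(a), work dominated by leaves), giving O(n^(log_3 12)).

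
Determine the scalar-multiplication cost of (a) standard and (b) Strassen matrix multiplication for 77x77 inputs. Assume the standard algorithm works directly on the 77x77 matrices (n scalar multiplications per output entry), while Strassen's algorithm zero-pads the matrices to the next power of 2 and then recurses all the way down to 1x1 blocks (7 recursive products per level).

Matrix multiplication for 77x77 matrices:

Strassen's algorithm requires power-of-2 dimensions. Pad 77x77 to 128x128 (next power of 2).

Standard algorithm: 77^3 = 456533 multiplications
Strassen's algorithm: 7^(log2(128)) = 7^7 = 823543 multiplications
Difference: 456533 - 823543 = -367010 (Strassen uses MORE here due to padding overhead — for small or just-over-power-of-2 n, padding can outweigh the per-level savings)

Standard: 456533 multiplications (77^3). Strassen: 823543 multiplications (7^7, after padding to 128x128). Strassen reduces 8 recursive multiplications to 7 at each level.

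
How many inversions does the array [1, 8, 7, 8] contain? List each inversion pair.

Finding inversions in [1, 8, 7, 8]:

(1, 2): arr[1]=8 > arr[2]=7

Total inversions: 1

The array has 1 inversion(s): (1,2). Each pair (i,j) satisfies i < j and arr[i] > arr[j].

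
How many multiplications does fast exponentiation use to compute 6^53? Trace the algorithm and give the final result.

Computing 6^53 by squaring (build up from 6^1; each line after the first costs one multiplication):

6^1 = 6
6^2 = (6^1)^2 = 6^2 = 36
6^3 = 6 * 6^2 = 6 * 36 = 216
6^6 = (6^3)^2 = 216^2 = 46656
6^12 = (6^6)^2 = 46656^2 = 2176782336
6^13 = 6 * 6^12 = 6 * 2176782336 = 13060694016
6^26 = (6^13)^2 = 13060694016^2 = 170581728179578208256
6^52 = (6^26)^2 = 170581728179578208256^2 = 29098125988731506183153025616435306561536
6^53 = 6 * 6^52 = 6 * 29098125988731506183153025616435306561536 = 174588755932389037098918153698611839369216

Result: 174588755932389037098918153698611839369216
Multiplications needed: 8 (8 lines after 6^1)

6^53 = 174588755932389037098918153698611839369216. Using exponentiation by squaring, this requires 8 multiplications. The key idea: if the exponent is even, square the half-power; if odd, multiply by the base once.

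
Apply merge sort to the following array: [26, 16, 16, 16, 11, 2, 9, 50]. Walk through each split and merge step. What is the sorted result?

Merge sort trace:

Split: [26, 16, 16, 16, 11, 2, 9, 50] -> [26, 16, 16, 16] and [11, 2, 9, 50]
  Split: [26, 16, 16, 16] -> [26, 16] and [16, 16]
    Split: [26, 16] -> [26] and [16]
    Merge: [26] + [16] -> [16, 26]
    Split: [16, 16] -> [16] and [16]
    Merge: [16] + [16] -> [16, 16]
  Merge: [16, 26] + [16, 16] -> [16, 16, 16, 26]
  Split: [11, 2, 9, 50] -> [11, 2] and [9, 50]
    Split: [11, 2] -> [11] and [2]
    Merge: [11] + [2] -> [2, 11]
    Split: [9, 50] -> [9] and [50]
    Merge: [9] + [50] -> [9, 50]
  Merge: [2, 11] + [9, 50] -> [2, 9, 11, 50]
Merge: [16, 16, 16, 26] + [2, 9, 11, 50] -> [2, 9, 11, 16, 16, 16, 26, 50]

Final sorted array: [2, 9, 11, 16, 16, 16, 26, 50]

The merge sort proceeds by recursively splitting the array and merging sorted halves.
After all merges, the sorted array is [2, 9, 11, 16, 16, 16, 26, 50].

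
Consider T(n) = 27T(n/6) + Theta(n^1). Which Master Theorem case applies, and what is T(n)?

Master Theorem for T(n) = 27T(n/6) + O(n^1):

a = 27, b = 6, c = 1
log_b(a) = log_6(27) = 1.8394

Case 1: c = 1 < log_6(27) = 1.8394
T(n) = O(n^(log_6 27))

For T(n) = 27T(n/6) + O(n^1): log_6(27) = 1.8394. This is Case 1 of the Master Theorem (c < log_b(a), work dominated by leaves), giving O(n^(log_6 27)).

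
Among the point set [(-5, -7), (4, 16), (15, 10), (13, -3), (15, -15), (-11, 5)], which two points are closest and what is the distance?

Computing all pairwise distances among 6 points:

d((-5, -7), (4, 16)) = 24.6982
d((-5, -7), (15, 10)) = 26.2488
d((-5, -7), (13, -3)) = 18.4391
d((-5, -7), (15, -15)) = 21.5407
d((-5, -7), (-11, 5)) = 13.4164
d((4, 16), (15, 10)) = 12.53
d((4, 16), (13, -3)) = 21.0238
d((4, 16), (15, -15)) = 32.8938
d((4, 16), (-11, 5)) = 18.6011
d((15, 10), (13, -3)) = 13.1529
d((15, 10), (15, -15)) = 25.0
d((15, 10), (-11, 5)) = 26.4764
d((13, -3), (15, -15)) = 12.1655 <-- minimum
d((13, -3), (-11, 5)) = 25.2982
d((15, -15), (-11, 5)) = 32.8024

Closest pair: (13, -3) and (15, -15) with distance 12.1655

The closest pair is (13, -3) and (15, -15) with Euclidean distance 12.1655. For 6 points, brute-force pairwise comparison is shown above. For large n, the divide-and-conquer algorithm (sort by x, recurse on halves, check the dividing strip) achieves O(n log n).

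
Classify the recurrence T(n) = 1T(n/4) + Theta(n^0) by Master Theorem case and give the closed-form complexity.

Master Theorem for T(n) = 1T(n/4) + O(n^0):

a = 1, b = 4, c = 0
log_b(a) = log_4(1) = 0.0000

Case 2: c = 0 = log_4(1) = 0.0000
T(n) = O(n^0 log n) = O(log n)

For T(n) = 1T(n/4) + O(n^0): log_4(1) = 0.0000. This is Case 2 of the Master Theorem (c = log_b(a), equal work at all levels), giving O(log n).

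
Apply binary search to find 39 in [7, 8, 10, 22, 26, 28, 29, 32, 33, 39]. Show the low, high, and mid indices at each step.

Binary search for 39 in [7, 8, 10, 22, 26, 28, 29, 32, 33, 39]:

lo=0, hi=9, mid=4, arr[mid]=26 -> 26 < 39, search right half
lo=5, hi=9, mid=7, arr[mid]=32 -> 32 < 39, search right half
lo=8, hi=9, mid=8, arr[mid]=33 -> 33 < 39, search right half
lo=9, hi=9, mid=9, arr[mid]=39 -> Found target at index 9!

Binary search finds 39 at index 9 after 4 comparisons. The search repeatedly halves the search space by comparing with the middle element.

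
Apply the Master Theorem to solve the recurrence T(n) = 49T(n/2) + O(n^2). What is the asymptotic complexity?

Master Theorem for T(n) = 49T(n/2) + O(n^2):

a = 49, b = 2, c = 2
log_b(a) = log_2(49) = 5.6147

Case 1: c = 2 < log_2(49) = 5.6147
T(n) = O(n^(log_2 49))

For T(n) = 49T(n/2) + O(n^2): log_2(49) = 5.6147. This is Case 1 of the Master Theorem (c < log_b(a), work dominated by leaves), giving O(n^(log_2 49)).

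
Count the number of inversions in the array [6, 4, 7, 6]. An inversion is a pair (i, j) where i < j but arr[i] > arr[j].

Finding inversions in [6, 4, 7, 6]:

(0, 1): arr[0]=6 > arr[1]=4
(2, 3): arr[2]=7 > arr[3]=6

Total inversions: 2

The array has 2 inversion(s): (0,1), (2,3). Each pair (i,j) satisfies i < j and arr[i] > arr[j].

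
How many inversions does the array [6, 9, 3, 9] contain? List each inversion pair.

Finding inversions in [6, 9, 3, 9]:

(0, 2): arr[0]=6 > arr[2]=3
(1, 2): arr[1]=9 > arr[2]=3

Total inversions: 2

The array has 2 inversion(s): (0,2), (1,2). Each pair (i,j) satisfies i < j and arr[i] > arr[j].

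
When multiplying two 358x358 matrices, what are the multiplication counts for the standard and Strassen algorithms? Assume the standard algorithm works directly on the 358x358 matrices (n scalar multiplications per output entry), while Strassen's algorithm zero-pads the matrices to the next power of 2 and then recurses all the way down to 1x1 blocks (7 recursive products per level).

Matrix multiplication for 358x358 matrices:

Strassen's algorithm requires power-of-2 dimensions. Pad 358x358 to 512x512 (next power of 2).

Standard algorithm: 358^3 = 45882712 multiplications
Strassen's algorithm: 7^(log2(512)) = 7^9 = 40353607 multiplications
Savings: 45882712 - 40353607 = 5529105 multiplications

Standard: 45882712 multiplications (358^3). Strassen: 40353607 multiplications (7^9, after padding to 512x512). Strassen reduces 8 recursive multiplications to 7 at each level.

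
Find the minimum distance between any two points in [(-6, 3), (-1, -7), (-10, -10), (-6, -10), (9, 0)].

Computing all pairwise distances among 5 points:

d((-6, 3), (-1, -7)) = 11.1803
d((-6, 3), (-10, -10)) = 13.6015
d((-6, 3), (-6, -10)) = 13.0
d((-6, 3), (9, 0)) = 15.2971
d((-1, -7), (-10, -10)) = 9.4868
d((-1, -7), (-6, -10)) = 5.831
d((-1, -7), (9, 0)) = 12.2066
d((-10, -10), (-6, -10)) = 4.0 <-- minimum
d((-10, -10), (9, 0)) = 21.4709
d((-6, -10), (9, 0)) = 18.0278

Closest pair: (-10, -10) and (-6, -10) with distance 4.0

The closest pair is (-10, -10) and (-6, -10) with Euclidean distance 4.0. For 5 points, brute-force pairwise comparison is shown above. For large n, the divide-and-conquer algorithm (sort by x, recurse on halves, check the dividing strip) achieves O(n log n).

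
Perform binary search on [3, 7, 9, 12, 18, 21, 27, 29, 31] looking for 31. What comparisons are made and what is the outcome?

Binary search for 31 in [3, 7, 9, 12, 18, 21, 27, 29, 31]:

lo=0, hi=8, mid=4, arr[mid]=18 -> 18 < 31, search right half
lo=5, hi=8, mid=6, arr[mid]=27 -> 27 < 31, search right half
lo=7, hi=8, mid=7, arr[mid]=29 -> 29 < 31, search right half
lo=8, hi=8, mid=8, arr[mid]=31 -> Found target at index 8!

Binary search finds 31 at index 8 after 4 comparisons. The search repeatedly halves the search space by comparing with the middle element.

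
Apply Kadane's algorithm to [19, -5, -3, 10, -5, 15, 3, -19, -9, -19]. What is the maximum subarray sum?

Using Kadane's algorithm on [19, -5, -3, 10, -5, 15, 3, -19, -9, -19]:

Scanning through the array:
Position 1 (value -5): max_ending_here = 14, max_so_far = 19
Position 2 (value -3): max_ending_here = 11, max_so_far = 19
Position 3 (value 10): max_ending_here = 21, max_so_far = 21
Position 4 (value -5): max_ending_here = 16, max_so_far = 21
Position 5 (value 15): max_ending_here = 31, max_so_far = 31
Position 6 (value 3): max_ending_here = 34, max_so_far = 34
Position 7 (value -19): max_ending_here = 15, max_so_far = 34
Position 8 (value -9): max_ending_here = 6, max_so_far = 34
Position 9 (value -19): max_ending_here = -13, max_so_far = 34

Maximum subarray: [19, -5, -3, 10, -5, 15, 3]
Maximum sum: 34

The maximum subarray is [19, -5, -3, 10, -5, 15, 3] with sum 34. This subarray runs from index 0 to index 6.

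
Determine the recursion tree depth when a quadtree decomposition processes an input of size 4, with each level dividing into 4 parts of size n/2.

For divide and conquer with division factor 2:

Problem sizes at each level:
Level 0: 4
Level 1: 2
Level 2: 1

The root is level 0 and the size-1 base case is level 2 (the tree spans levels 0 through 2, i.e. 3 levels counting the root), so the depth is the number of divisions: log_2(4) = 2

The recursion tree depth is log_2(4) = 2. At each level, the problem size is divided by 2, so it takes 2 divisions to reduce to a base case of size 1. The algorithm makes 4 recursive calls at each level.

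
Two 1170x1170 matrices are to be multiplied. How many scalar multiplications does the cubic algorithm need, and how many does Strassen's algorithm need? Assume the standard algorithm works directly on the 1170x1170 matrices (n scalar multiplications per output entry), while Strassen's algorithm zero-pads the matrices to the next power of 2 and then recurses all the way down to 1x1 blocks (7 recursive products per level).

Matrix multiplication for 1170x1170 matrices:

Strassen's algorithm requires power-of-2 dimensions. Pad 1170x1170 to 2048x2048 (next power of 2).

Standard algorithm: 1170^3 = 1601613000 multiplications
Strassen's algorithm: 7^(log2(2048)) = 7^11 = 1977326743 multiplications
Difference: 1601613000 - 1977326743 = -375713743 (Strassen uses MORE here due to padding overhead — for small or just-over-power-of-2 n, padding can outweigh the per-level savings)

Standard: 1601613000 multiplications (1170^3). Strassen: 1977326743 multiplications (7^11, after padding to 2048x2048). Strassen reduces 8 recursive multiplications to 7 at each level.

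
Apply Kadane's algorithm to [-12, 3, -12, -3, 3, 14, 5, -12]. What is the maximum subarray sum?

Using Kadane's algorithm on [-12, 3, -12, -3, 3, 14, 5, -12]:

Scanning through the array:
Position 1 (value 3): max_ending_here = 3, max_so_far = 3
Position 2 (value -12): max_ending_here = -9, max_so_far = 3
Position 3 (value -3): max_ending_here = -3, max_so_far = 3
Position 4 (value 3): max_ending_here = 3, max_so_far = 3
Position 5 (value 14): max_ending_here = 17, max_so_far = 17
Position 6 (value 5): max_ending_here = 22, max_so_far = 22
Position 7 (value -12): max_ending_here = 10, max_so_far = 22

Maximum subarray: [3, 14, 5]
Maximum sum: 22

The maximum subarray is [3, 14, 5] with sum 22. This subarray runs from index 4 to index 6.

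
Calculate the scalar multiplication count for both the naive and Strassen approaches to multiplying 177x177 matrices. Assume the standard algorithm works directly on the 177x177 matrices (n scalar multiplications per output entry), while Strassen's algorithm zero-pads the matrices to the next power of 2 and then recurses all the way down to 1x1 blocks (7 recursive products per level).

Matrix multiplication for 177x177 matrices:

Strassen's algorithm requires power-of-2 dimensions. Pad 177x177 to 256x256 (next power of 2).

Standard algorithm: 177^3 = 5545233 multiplications
Strassen's algorithm: 7^(log2(256)) = 7^8 = 5764801 multiplications
Difference: 5545233 - 5764801 = -219568 (Strassen uses MORE here due to padding overhead — for small or just-over-power-of-2 n, padding can outweigh the per-level savings)

Standard: 5545233 multiplications (177^3). Strassen: 5764801 multiplications (7^8, after padding to 256x256). Strassen reduces 8 recursive multiplications to 7 at each level.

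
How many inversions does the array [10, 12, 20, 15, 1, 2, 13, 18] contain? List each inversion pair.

Finding inversions in [10, 12, 20, 15, 1, 2, 13, 18]:

(0, 4): arr[0]=10 > arr[4]=1
(0, 5): arr[0]=10 > arr[5]=2
(1, 4): arr[1]=12 > arr[4]=1
(1, 5): arr[1]=12 > arr[5]=2
(2, 3): arr[2]=20 > arr[3]=15
(2, 4): arr[2]=20 > arr[4]=1
(2, 5): arr[2]=20 > arr[5]=2
(2, 6): arr[2]=20 > arr[6]=13
(2, 7): arr[2]=20 > arr[7]=18
(3, 4): arr[3]=15 > arr[4]=1
(3, 5): arr[3]=15 > arr[5]=2
(3, 6): arr[3]=15 > arr[6]=13

Total inversions: 12

The array has 12 inversion(s): (0,4), (0,5), (1,4), (1,5), (2,3), (2,4), (2,5), (2,6), (2,7), (3,4), (3,5), (3,6). Each pair (i,j) satisfies i < j and arr[i] > arr[j].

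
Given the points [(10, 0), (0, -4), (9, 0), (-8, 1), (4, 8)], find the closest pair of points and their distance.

Computing all pairwise distances among 5 points:

d((10, 0), (0, -4)) = 10.7703
d((10, 0), (9, 0)) = 1.0 <-- minimum
d((10, 0), (-8, 1)) = 18.0278
d((10, 0), (4, 8)) = 10.0
d((0, -4), (9, 0)) = 9.8489
d((0, -4), (-8, 1)) = 9.434
d((0, -4), (4, 8)) = 12.6491
d((9, 0), (-8, 1)) = 17.0294
d((9, 0), (4, 8)) = 9.434
d((-8, 1), (4, 8)) = 13.8924

Closest pair: (10, 0) and (9, 0) with distance 1.0

The closest pair is (10, 0) and (9, 0) with Euclidean distance 1.0. For 5 points, brute-force pairwise comparison is shown above. For large n, the divide-and-conquer algorithm (sort by x, recurse on halves, check the dividing strip) achieves O(n log n).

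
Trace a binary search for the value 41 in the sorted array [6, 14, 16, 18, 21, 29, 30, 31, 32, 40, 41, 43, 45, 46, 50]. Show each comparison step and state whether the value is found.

Binary search for 41 in [6, 14, 16, 18, 21, 29, 30, 31, 32, 40, 41, 43, 45, 46, 50]:

lo=0, hi=14, mid=7, arr[mid]=31 -> 31 < 41, search right half
lo=8, hi=14, mid=11, arr[mid]=43 -> 43 > 41, search left half
lo=8, hi=10, mid=9, arr[mid]=40 -> 40 < 41, search right half
lo=10, hi=10, mid=10, arr[mid]=41 -> Found target at index 10!

Binary search finds 41 at index 10 after 4 comparisons. The search repeatedly halves the search space by comparing with the middle element.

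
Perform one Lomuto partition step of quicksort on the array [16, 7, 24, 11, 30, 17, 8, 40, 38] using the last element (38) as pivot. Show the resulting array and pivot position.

Lomuto partition with pivot = 38:

Initial array: [16, 7, 24, 11, 30, 17, 8, 40, 38]

arr[0]=16 <= 38: swap with position 0, array becomes [16, 7, 24, 11, 30, 17, 8, 40, 38]
arr[1]=7 <= 38: swap with position 1, array becomes [16, 7, 24, 11, 30, 17, 8, 40, 38]
arr[2]=24 <= 38: swap with position 2, array becomes [16, 7, 24, 11, 30, 17, 8, 40, 38]
arr[3]=11 <= 38: swap with position 3, array becomes [16, 7, 24, 11, 30, 17, 8, 40, 38]
arr[4]=30 <= 38: swap with position 4, array becomes [16, 7, 24, 11, 30, 17, 8, 40, 38]
arr[5]=17 <= 38: swap with position 5, array becomes [16, 7, 24, 11, 30, 17, 8, 40, 38]
arr[6]=8 <= 38: swap with position 6, array becomes [16, 7, 24, 11, 30, 17, 8, 40, 38]
arr[7]=40 > 38: no swap

Place pivot at position 7: [16, 7, 24, 11, 30, 17, 8, 38, 40]
Pivot position: 7

After partitioning with pivot 38, the array becomes [16, 7, 24, 11, 30, 17, 8, 38, 40]. The pivot is placed at index 7. All elements to the left of the pivot are <= 38, and all elements to the right are > 38.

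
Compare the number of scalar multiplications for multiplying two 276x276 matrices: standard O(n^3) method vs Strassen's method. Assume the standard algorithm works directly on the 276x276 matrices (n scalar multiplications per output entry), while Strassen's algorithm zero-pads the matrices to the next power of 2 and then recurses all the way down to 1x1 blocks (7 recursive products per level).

Matrix multiplication for 276x276 matrices:

Strassen's algorithm requires power-of-2 dimensions. Pad 276x276 to 512x512 (next power of 2).

Standard algorithm: 276^3 = 21024576 multiplications
Strassen's algorithm: 7^(log2(512)) = 7^9 = 40353607 multiplications
Difference: 21024576 - 40353607 = -19329031 (Strassen uses MORE here due to padding overhead — for small or just-over-power-of-2 n, padding can outweigh the per-level savings)

Standard: 21024576 multiplications (276^3). Strassen: 40353607 multiplications (7^9, after padding to 512x512). Strassen reduces 8 recursive multiplications to 7 at each level.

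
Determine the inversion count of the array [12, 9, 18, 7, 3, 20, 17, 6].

Finding inversions in [12, 9, 18, 7, 3, 20, 17, 6]:

(0, 1): arr[0]=12 > arr[1]=9
(0, 3): arr[0]=12 > arr[3]=7
(0, 4): arr[0]=12 > arr[4]=3
(0, 7): arr[0]=12 > arr[7]=6
(1, 3): arr[1]=9 > arr[3]=7
(1, 4): arr[1]=9 > arr[4]=3
(1, 7): arr[1]=9 > arr[7]=6
(2, 3): arr[2]=18 > arr[3]=7
(2, 4): arr[2]=18 > arr[4]=3
(2, 6): arr[2]=18 > arr[6]=17
(2, 7): arr[2]=18 > arr[7]=6
(3, 4): arr[3]=7 > arr[4]=3
(3, 7): arr[3]=7 > arr[7]=6
(5, 6): arr[5]=20 > arr[6]=17
(5, 7): arr[5]=20 > arr[7]=6
(6, 7): arr[6]=17 > arr[7]=6

Total inversions: 16

The array has 16 inversion(s): (0,1), (0,3), (0,4), (0,7), (1,3), (1,4), (1,7), (2,3), (2,4), (2,6), (2,7), (3,4), (3,7), (5,6), (5,7), (6,7). Each pair (i,j) satisfies i < j and arr[i] > arr[j].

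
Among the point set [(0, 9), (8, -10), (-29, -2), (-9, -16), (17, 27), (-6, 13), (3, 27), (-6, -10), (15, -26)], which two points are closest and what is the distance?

Computing all pairwise distances among 9 points:

d((0, 9), (8, -10)) = 20.6155
d((0, 9), (-29, -2)) = 31.0161
d((0, 9), (-9, -16)) = 26.5707
d((0, 9), (17, 27)) = 24.7588
d((0, 9), (-6, 13)) = 7.2111
d((0, 9), (3, 27)) = 18.2483
d((0, 9), (-6, -10)) = 19.9249
d((0, 9), (15, -26)) = 38.0789
d((8, -10), (-29, -2)) = 37.855
d((8, -10), (-9, -16)) = 18.0278
d((8, -10), (17, 27)) = 38.0789
d((8, -10), (-6, 13)) = 26.9258
d((8, -10), (3, 27)) = 37.3363
d((8, -10), (-6, -10)) = 14.0
d((8, -10), (15, -26)) = 17.4642
d((-29, -2), (-9, -16)) = 24.4131
d((-29, -2), (17, 27)) = 54.3783
d((-29, -2), (-6, 13)) = 27.4591
d((-29, -2), (3, 27)) = 43.1856
d((-29, -2), (-6, -10)) = 24.3516
d((-29, -2), (15, -26)) = 50.1199
d((-9, -16), (17, 27)) = 50.2494
d((-9, -16), (-6, 13)) = 29.1548
d((-9, -16), (3, 27)) = 44.643
d((-9, -16), (-6, -10)) = 6.7082 <-- minimum
d((-9, -16), (15, -26)) = 26.0
d((17, 27), (-6, 13)) = 26.9258
d((17, 27), (3, 27)) = 14.0
d((17, 27), (-6, -10)) = 43.566
d((17, 27), (15, -26)) = 53.0377
d((-6, 13), (3, 27)) = 16.6433
d((-6, 13), (-6, -10)) = 23.0
d((-6, 13), (15, -26)) = 44.2945
d((3, 27), (-6, -10)) = 38.0789
d((3, 27), (15, -26)) = 54.3415
d((-6, -10), (15, -26)) = 26.4008

Closest pair: (-9, -16) and (-6, -10) with distance 6.7082

The closest pair is (-9, -16) and (-6, -10) with Euclidean distance 6.7082. For 9 points, brute-force pairwise comparison is shown above. For large n, the divide-and-conquer algorithm (sort by x, recurse on halves, check the dividing strip) achieves O(n log n).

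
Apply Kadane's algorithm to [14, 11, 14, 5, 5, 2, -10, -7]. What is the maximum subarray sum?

Using Kadane's algorithm on [14, 11, 14, 5, 5, 2, -10, -7]:

Scanning through the array:
Position 1 (value 11): max_ending_here = 25, max_so_far = 25
Position 2 (value 14): max_ending_here = 39, max_so_far = 39
Position 3 (value 5): max_ending_here = 44, max_so_far = 44
Position 4 (value 5): max_ending_here = 49, max_so_far = 49
Position 5 (value 2): max_ending_here = 51, max_so_far = 51
Position 6 (value -10): max_ending_here = 41, max_so_far = 51
Position 7 (value -7): max_ending_here = 34, max_so_far = 51

Maximum subarray: [14, 11, 14, 5, 5, 2]
Maximum sum: 51

The maximum subarray is [14, 11, 14, 5, 5, 2] with sum 51. This subarray runs from index 0 to index 5.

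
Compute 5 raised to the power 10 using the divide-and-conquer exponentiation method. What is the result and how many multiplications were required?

Computing 5^10 by squaring (build up from 5^1; each line after the first costs one multiplication):

5^1 = 5
5^2 = (5^1)^2 = 5^2 = 25
5^4 = (5^2)^2 = 25^2 = 625
5^5 = 5 * 5^4 = 5 * 625 = 3125
5^10 = (5^5)^2 = 3125^2 = 9765625

Result: 9765625
Multiplications needed: 4 (4 lines after 5^1)

5^10 = 9765625. Using exponentiation by squaring, this requires 4 multiplications. The key idea: if the exponent is even, square the half-power; if odd, multiply by the base once.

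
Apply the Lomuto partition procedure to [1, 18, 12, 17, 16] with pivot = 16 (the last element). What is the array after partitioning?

Lomuto partition with pivot = 16:

Initial array: [1, 18, 12, 17, 16]

arr[0]=1 <= 16: swap with position 0, array becomes [1, 18, 12, 17, 16]
arr[1]=18 > 16: no swap
arr[2]=12 <= 16: swap with position 1, array becomes [1, 12, 18, 17, 16]
arr[3]=17 > 16: no swap

Place pivot at position 2: [1, 12, 16, 17, 18]
Pivot position: 2

After partitioning with pivot 16, the array becomes [1, 12, 16, 17, 18]. The pivot is placed at index 2. All elements to the left of the pivot are <= 16, and all elements to the right are > 16.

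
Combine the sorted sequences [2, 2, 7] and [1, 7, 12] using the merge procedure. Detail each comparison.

Merging process:

Compare 2 vs 1: take 1 from right. Merged: [1]
Compare 2 vs 7: take 2 from left. Merged: [1, 2]
Compare 2 vs 7: take 2 from left. Merged: [1, 2, 2]
Compare 7 vs 7: take 7 from left. Merged: [1, 2, 2, 7]
Append remaining from right: [7, 12]. Merged: [1, 2, 2, 7, 7, 12]

Final merged array: [1, 2, 2, 7, 7, 12]
Total comparisons: 4

The merged array is [1, 2, 2, 7, 7, 12], requiring 4 comparisons. The merge step runs in O(n) time where n is the total number of elements.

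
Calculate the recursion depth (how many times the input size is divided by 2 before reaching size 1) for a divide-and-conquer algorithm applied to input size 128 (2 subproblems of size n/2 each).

For divide and conquer with division factor 2:

Problem sizes at each level:
Level 0: 128
Level 1: 64
Level 2: 32
Level 3: 16
Level 4: 8
Level 5: 4
Level 6: 2
Level 7: 1

The root is level 0 and the size-1 base case is level 7 (the tree spans levels 0 through 7, i.e. 8 levels counting the root), so the depth is the number of divisions: log_2(128) = 7

The recursion tree depth is log_2(128) = 7. At each level, the problem size is divided by 2, so it takes 7 divisions to reduce to a base case of size 1. The algorithm makes 2 recursive calls at each level.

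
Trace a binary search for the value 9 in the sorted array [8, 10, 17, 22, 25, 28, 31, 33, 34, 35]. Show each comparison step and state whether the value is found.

Binary search for 9 in [8, 10, 17, 22, 25, 28, 31, 33, 34, 35]:

lo=0, hi=9, mid=4, arr[mid]=25 -> 25 > 9, search left half
lo=0, hi=3, mid=1, arr[mid]=10 -> 10 > 9, search left half
lo=0, hi=0, mid=0, arr[mid]=8 -> 8 < 9, search right half
lo=1 > hi=0, target 9 not found

Binary search determines that 9 is not in the array after 3 comparisons. The search space was exhausted without finding the target.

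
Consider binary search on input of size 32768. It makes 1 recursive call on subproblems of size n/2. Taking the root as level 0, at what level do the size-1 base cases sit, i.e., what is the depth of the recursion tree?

For divide and conquer with division factor 2:

Problem sizes at each level:
Level 0: 32768
Level 1: 16384
Level 2: 8192
Level 3: 4096
Level 4: 2048
Level 5: 1024
Level 6: 512
Level 7: 256
Level 8: 128
Level 9: 64
Level 10: 32
Level 11: 16
Level 12: 8
Level 13: 4
Level 14: 2
Level 15: 1

The root is level 0 and the size-1 base case is level 15 (the tree spans levels 0 through 15, i.e. 16 levels counting the root), so the depth is the number of divisions: log_2(32768) = 15

The recursion tree depth is log_2(32768) = 15. At each level, the problem size is divided by 2, so it takes 15 divisions to reduce to a base case of size 1. The algorithm makes 1 recursive call at each level.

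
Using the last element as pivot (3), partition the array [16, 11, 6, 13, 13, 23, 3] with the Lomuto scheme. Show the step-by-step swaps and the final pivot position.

Lomuto partition with pivot = 3:

Initial array: [16, 11, 6, 13, 13, 23, 3]

arr[0]=16 > 3: no swap
arr[1]=11 > 3: no swap
arr[2]=6 > 3: no swap
arr[3]=13 > 3: no swap
arr[4]=13 > 3: no swap
arr[5]=23 > 3: no swap

Place pivot at position 0: [3, 11, 6, 13, 13, 23, 16]
Pivot position: 0

After partitioning with pivot 3, the array becomes [3, 11, 6, 13, 13, 23, 16]. The pivot is placed at index 0. All elements to the left of the pivot are <= 3, and all elements to the right are > 3.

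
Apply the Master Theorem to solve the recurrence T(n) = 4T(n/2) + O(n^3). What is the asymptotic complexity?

Master Theorem for T(n) = 4T(n/2) + O(n^3):

a = 4, b = 2, c = 3
log_b(a) = log_2(4) = 2.0000

Case 3: c = 3 > log_2(4) = 2.0000
T(n) = O(n^3) = O(n^3)

For T(n) = 4T(n/2) + O(n^3): log_2(4) = 2.0000. This is Case 3 of the Master Theorem (c > log_b(a), work dominated by root), giving O(n^3).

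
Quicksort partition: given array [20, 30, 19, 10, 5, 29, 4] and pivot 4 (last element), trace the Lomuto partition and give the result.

Lomuto partition with pivot = 4:

Initial array: [20, 30, 19, 10, 5, 29, 4]

arr[0]=20 > 4: no swap
arr[1]=30 > 4: no swap
arr[2]=19 > 4: no swap
arr[3]=10 > 4: no swap
arr[4]=5 > 4: no swap
arr[5]=29 > 4: no swap

Place pivot at position 0: [4, 30, 19, 10, 5, 29, 20]
Pivot position: 0

After partitioning with pivot 4, the array becomes [4, 30, 19, 10, 5, 29, 20]. The pivot is placed at index 0. All elements to the left of the pivot are <= 4, and all elements to the right are > 4.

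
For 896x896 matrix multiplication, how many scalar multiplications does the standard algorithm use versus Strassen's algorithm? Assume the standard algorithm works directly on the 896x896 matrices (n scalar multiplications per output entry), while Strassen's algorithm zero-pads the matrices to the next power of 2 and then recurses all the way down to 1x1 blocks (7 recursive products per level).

Matrix multiplication for 896x896 matrices:

Strassen's algorithm requires power-of-2 dimensions. Pad 896x896 to 1024x1024 (next power of 2).

Standard algorithm: 896^3 = 719323136 multiplications
Strassen's algorithm: 7^(log2(1024)) = 7^10 = 282475249 multiplications
Savings: 719323136 - 282475249 = 436847887 multiplications

Standard: 719323136 multiplications (896^3). Strassen: 282475249 multiplications (7^10, after padding to 1024x1024). Strassen reduces 8 recursive multiplications to 7 at each level.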